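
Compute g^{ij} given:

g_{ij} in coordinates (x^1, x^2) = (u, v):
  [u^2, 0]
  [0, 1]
The metric is diagonal, so g^{ij} is diagonal with entries 1/g_{ii}: diag(1/(u^2), 1).
g^{ij}:
  [1/u^2, 0]
  [0, 1]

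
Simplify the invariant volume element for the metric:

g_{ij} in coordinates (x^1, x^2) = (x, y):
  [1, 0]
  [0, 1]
det(g) = 1
√|det(g)| = 1
Volume element: dV = 1 dx dy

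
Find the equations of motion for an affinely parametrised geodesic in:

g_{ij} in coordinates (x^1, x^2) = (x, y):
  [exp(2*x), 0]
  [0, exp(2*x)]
Geodesic equation: d^2x^k/dλ^2 + Γ^k_{ij} (dx^i/dλ)(dx^j/dλ) = 0.
Non-zero Christoffel symbols:
Γ^x_{x x} = 1
Γ^x_{y y} = -1
Γ^y_{x y} = 1
Substituting (the symmetric pair Γ^k_{ij}, Γ^k_{ji} combines into a factor 2):
d^2x/dλ^2 + (dx/dλ)^2 - (dy/dλ)^2 = 0
d^2y/dλ^2 + 2 (dx/dλ)(dy/dλ) = 0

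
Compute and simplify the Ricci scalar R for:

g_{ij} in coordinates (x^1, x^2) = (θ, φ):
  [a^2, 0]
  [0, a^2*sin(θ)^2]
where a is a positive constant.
Non-zero Christoffel symbols (Γ^k_{ij} = Γ^k_{ji}):
Γ^θ_{φ φ} = -sin(2*θ)/2
Γ^φ_{θ φ} = 1/tan(θ)
Ricci tensor (R_{ij} = R^k_{ikj}): R_{θθ} = 1, R_{θφ} = 0, R_{φφ} = sin(θ)^2
Inverse metric: g^{θθ} = 1/a^2, g^{φφ} = 1/(a^2*sin(θ)^2)
R = g^{ij} R_{ij} = (1/a^2)(1) + (1/(a^2*sin(θ)^2))(sin(θ)^2) = 2/a^2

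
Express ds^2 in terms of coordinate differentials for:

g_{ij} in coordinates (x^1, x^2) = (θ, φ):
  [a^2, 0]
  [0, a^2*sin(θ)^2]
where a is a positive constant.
ds^2 = g_{ij} dx^i dx^j; only the non-zero components contribute.
ds^2 = a^2 dθ^2 + a^2*sin(θ)^2 dφ^2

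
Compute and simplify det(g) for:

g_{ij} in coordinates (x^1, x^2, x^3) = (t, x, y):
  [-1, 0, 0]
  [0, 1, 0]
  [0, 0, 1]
Diagonal metric: det(g) = g_{11}·g_{22}·g_{33}
= (-1)·(1)·(1)
det(g) = -1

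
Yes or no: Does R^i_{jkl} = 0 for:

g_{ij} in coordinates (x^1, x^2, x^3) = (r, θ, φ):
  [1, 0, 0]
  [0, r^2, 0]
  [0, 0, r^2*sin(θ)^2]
Non-zero Christoffel symbols:
Γ^r_{θ θ} = -r
Γ^r_{φ φ} = -r*sin(θ)^2
Γ^θ_{r θ} = 1/r
Γ^θ_{φ φ} = -sin(2*θ)/2
Γ^φ_{r φ} = 1/r
Γ^φ_{θ φ} = 1/tan(θ)
Ricci tensor: R_{rr} = 0, R_{rθ} = 0, R_{rφ} = 0, R_{θθ} = 0, R_{θφ} = 0, R_{φφ} = 0
All R_{ij} vanish; in 3 dimensions the Riemann tensor is fully determined by the Ricci tensor, so R^i_{jkl} = 0: the metric is flat (curvilinear coordinates on flat space).
Yes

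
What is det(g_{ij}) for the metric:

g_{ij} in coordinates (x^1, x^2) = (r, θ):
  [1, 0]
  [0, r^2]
For a 2×2 metric: det(g) = g_{11}·g_{22} - g_{12}·g_{21}
= (1)·(r^2) - (0)·(0)
= r^2 - 0
det(g) = r^2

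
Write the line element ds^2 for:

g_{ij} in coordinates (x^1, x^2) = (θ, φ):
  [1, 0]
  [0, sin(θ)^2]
ds^2 = g_{ij} dx^i dx^j; only the non-zero components contribute.
ds^2 = dθ^2 + sin(θ)^2 dφ^2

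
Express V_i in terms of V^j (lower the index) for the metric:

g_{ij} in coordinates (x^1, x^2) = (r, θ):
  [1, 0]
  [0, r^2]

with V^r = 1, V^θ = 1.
V_i = g_{ij} V^j:
V_r = (1)(1) + (0)(1) = 1
V_θ = (0)(1) + (r^2)(1) = r^2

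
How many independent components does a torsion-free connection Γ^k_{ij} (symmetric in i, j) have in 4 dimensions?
Γ^k_{ij} has n choices for the upper index and n(n+1)/2 independent symmetric lower index pairs.
Total = 4 × 4×5/2 = 4 × 10 = 40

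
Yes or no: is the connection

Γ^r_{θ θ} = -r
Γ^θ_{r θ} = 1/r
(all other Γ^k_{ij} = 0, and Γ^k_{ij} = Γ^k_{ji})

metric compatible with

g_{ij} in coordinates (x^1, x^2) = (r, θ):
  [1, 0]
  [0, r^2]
Using ∇_k g_{ij} = ∂_k g_{ij} - Γ^m_{ki} g_{mj} - Γ^m_{kj} g_{im}:
e.g. ∇_r g_{θθ} = (2*r) - (r) - (r) = 0
Every component ∇_k g_{ij} vanishes: the connection is metric compatible.
Yes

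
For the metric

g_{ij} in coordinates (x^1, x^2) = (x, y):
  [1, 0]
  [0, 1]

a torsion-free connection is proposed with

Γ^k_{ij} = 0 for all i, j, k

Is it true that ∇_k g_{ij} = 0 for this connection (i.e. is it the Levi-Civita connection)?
Using ∇_k g_{ij} = ∂_k g_{ij} - Γ^m_{ki} g_{mj} - Γ^m_{kj} g_{im}:
e.g. ∇_x g_{yy} = (0) - (0) - (0) = 0
Every component ∇_k g_{ij} vanishes: the connection is metric compatible.
Yes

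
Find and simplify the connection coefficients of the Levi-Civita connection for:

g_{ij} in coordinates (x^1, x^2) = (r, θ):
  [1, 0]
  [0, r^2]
Using Γ^k_{ij} = (1/2) g^{km} (∂_i g_{mj} + ∂_j g_{mi} - ∂_m g_{ij}); the metric is diagonal, so only the m = k term contributes.
Non-zero symbols (using the symmetry Γ^k_{ij} = Γ^k_{ji}):
Γ^r_{θ θ} = (1/2) g^{rr} (∂_θ g_{rθ} + ∂_θ g_{rθ} - ∂_r g_{θθ}) = (1/2)(1)((0) + (0) - (2*r)) = -r
Γ^θ_{r θ} = (1/2) g^{θθ} (∂_r g_{θθ} + ∂_θ g_{θr} - ∂_θ g_{rθ}) = (1/2)(1/r^2)((2*r) + (0) - (0)) = 1/r
All other Christoffel symbols are zero.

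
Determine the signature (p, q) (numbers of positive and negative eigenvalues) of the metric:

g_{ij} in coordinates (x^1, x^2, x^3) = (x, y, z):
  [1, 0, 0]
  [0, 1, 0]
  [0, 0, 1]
The metric is diagonal, so its eigenvalues are the diagonal entries: 1, 1, 1 (at a generic point, where coordinate-dependent entries are positive).
3 positive, 0 negative.
(3, 0) - Riemannian (positive definite)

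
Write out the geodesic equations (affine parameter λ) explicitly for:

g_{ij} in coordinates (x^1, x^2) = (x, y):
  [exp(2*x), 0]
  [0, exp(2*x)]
Geodesic equation: d^2x^k/dλ^2 + Γ^k_{ij} (dx^i/dλ)(dx^j/dλ) = 0.
Non-zero Christoffel symbols:
Γ^x_{x x} = 1
Γ^x_{y y} = -1
Γ^y_{x y} = 1
Substituting (the symmetric pair Γ^k_{ij}, Γ^k_{ji} combines into a factor 2):
d^2x/dλ^2 + (dx/dλ)^2 - (dy/dλ)^2 = 0
d^2y/dλ^2 + 2 (dx/dλ)(dy/dλ) = 0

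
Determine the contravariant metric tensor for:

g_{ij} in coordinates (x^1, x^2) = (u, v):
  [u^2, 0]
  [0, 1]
The metric is diagonal, so g^{ij} is diagonal with entries 1/g_{ii}: diag(1/(u^2), 1).
g^{ij}:
  [1/u^2, 0]
  [0, 1]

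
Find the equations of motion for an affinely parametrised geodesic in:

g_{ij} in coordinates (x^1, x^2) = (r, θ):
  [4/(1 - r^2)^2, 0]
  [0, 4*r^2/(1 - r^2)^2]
Geodesic equation: d^2x^k/dλ^2 + Γ^k_{ij} (dx^i/dλ)(dx^j/dλ) = 0.
Non-zero Christoffel symbols:
Γ^r_{r r} = 2*r/(1 - r^2)
Γ^r_{θ θ} = (r^3 + r)/(r^2 - 1)
Γ^θ_{r θ} = (-r^2 - 1)/(r^3 - r)
Substituting (the symmetric pair Γ^k_{ij}, Γ^k_{ji} combines into a factor 2):
d^2r/dλ^2 + (2*r/(1 - r^2)) (dr/dλ)^2 + ((r^3 + r)/(r^2 - 1)) (dθ/dλ)^2 = 0
d^2θ/dλ^2 + ((-2*r^2 - 2)/(r^3 - r)) (dr/dλ)(dθ/dλ) = 0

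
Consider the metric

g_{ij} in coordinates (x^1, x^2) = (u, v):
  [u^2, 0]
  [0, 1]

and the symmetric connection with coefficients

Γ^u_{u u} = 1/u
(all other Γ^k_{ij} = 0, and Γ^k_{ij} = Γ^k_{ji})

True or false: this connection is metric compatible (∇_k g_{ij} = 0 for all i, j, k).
Using ∇_k g_{ij} = ∂_k g_{ij} - Γ^m_{ki} g_{mj} - Γ^m_{kj} g_{im}:
e.g. ∇_u g_{uu} = (2*u) - (u) - (u) = 0
Every component ∇_k g_{ij} vanishes: the connection is metric compatible.
True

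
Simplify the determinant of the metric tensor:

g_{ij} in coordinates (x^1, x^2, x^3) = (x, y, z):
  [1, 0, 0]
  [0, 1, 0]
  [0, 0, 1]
Diagonal metric: det(g) = g_{11}·g_{22}·g_{33}
= (1)·(1)·(1)
det(g) = 1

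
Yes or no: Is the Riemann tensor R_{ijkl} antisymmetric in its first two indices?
R_{ijkl} = -R_{jikl} (follows from metric compatibility).
Yes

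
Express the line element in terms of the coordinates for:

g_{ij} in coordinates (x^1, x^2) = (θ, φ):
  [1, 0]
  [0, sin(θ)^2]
ds^2 = g_{ij} dx^i dx^j; only the non-zero components contribute.
ds^2 = dθ^2 + sin(θ)^2 dφ^2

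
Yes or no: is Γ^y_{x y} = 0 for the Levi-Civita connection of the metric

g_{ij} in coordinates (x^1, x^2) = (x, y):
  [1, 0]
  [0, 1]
Γ^y_{x y} = (1/2) g^{yy} (∂_x g_{yy} + ∂_y g_{yx} - ∂_y g_{xy}) = (1/2)(1)((0) + (0) - (0)) = 0
This equals the proposed value 0.
Yes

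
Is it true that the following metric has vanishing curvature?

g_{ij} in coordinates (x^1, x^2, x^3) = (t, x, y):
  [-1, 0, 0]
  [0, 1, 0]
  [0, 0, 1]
All metric components are constant, so every Christoffel symbol vanishes and R^i_{jkl} = 0.
Yes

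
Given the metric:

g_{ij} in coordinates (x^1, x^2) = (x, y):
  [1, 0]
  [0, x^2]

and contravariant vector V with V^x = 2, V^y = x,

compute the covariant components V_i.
V_i = g_{ij} V^j:
V_x = (1)(2) + (0)(x) = 2
V_y = (0)(2) + (x^2)(x) = x^3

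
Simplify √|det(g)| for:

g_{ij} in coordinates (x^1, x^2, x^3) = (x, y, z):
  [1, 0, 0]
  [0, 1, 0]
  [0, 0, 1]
det(g) = 1
√|det(g)| = 1
Volume element: dV = 1 dx dy dz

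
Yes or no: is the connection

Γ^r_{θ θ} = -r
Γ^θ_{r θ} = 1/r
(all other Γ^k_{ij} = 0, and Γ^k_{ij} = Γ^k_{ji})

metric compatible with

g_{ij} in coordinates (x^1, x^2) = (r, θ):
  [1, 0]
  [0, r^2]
Using ∇_k g_{ij} = ∂_k g_{ij} - Γ^m_{ki} g_{mj} - Γ^m_{kj} g_{im}:
e.g. ∇_r g_{θθ} = (2*r) - (r) - (r) = 0
Every component ∇_k g_{ij} vanishes: the connection is metric compatible.
Yes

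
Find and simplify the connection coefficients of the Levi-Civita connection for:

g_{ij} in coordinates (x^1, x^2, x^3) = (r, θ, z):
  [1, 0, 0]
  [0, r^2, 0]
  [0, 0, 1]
Using Γ^k_{ij} = (1/2) g^{km} (∂_i g_{mj} + ∂_j g_{mi} - ∂_m g_{ij}); the metric is diagonal, so only the m = k term contributes.
Non-zero symbols (using the symmetry Γ^k_{ij} = Γ^k_{ji}):
Γ^r_{θ θ} = (1/2) g^{rr} (∂_θ g_{rθ} + ∂_θ g_{rθ} - ∂_r g_{θθ}) = (1/2)(1)((0) + (0) - (2*r)) = -r
Γ^θ_{r θ} = (1/2) g^{θθ} (∂_r g_{θθ} + ∂_θ g_{θr} - ∂_θ g_{rθ}) = (1/2)(1/r^2)((2*r) + (0) - (0)) = 1/r
All other Christoffel symbols are zero.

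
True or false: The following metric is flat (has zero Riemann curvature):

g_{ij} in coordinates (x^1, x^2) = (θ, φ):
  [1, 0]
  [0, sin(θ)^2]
Non-zero Christoffel symbols:
Γ^θ_{φ φ} = -sin(2*θ)/2
Γ^φ_{θ φ} = 1/tan(θ)
Ricci tensor: R_{θθ} = 1, R_{θφ} = 0, R_{φφ} = sin(θ)^2
The Ricci tensor is non-zero, so the Riemann tensor is non-zero: not flat.
False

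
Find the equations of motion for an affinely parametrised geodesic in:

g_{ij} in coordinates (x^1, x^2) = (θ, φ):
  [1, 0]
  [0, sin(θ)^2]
Geodesic equation: d^2x^k/dλ^2 + Γ^k_{ij} (dx^i/dλ)(dx^j/dλ) = 0.
Non-zero Christoffel symbols:
Γ^θ_{φ φ} = -sin(2*θ)/2
Γ^φ_{θ φ} = 1/tan(θ)
Substituting (the symmetric pair Γ^k_{ij}, Γ^k_{ji} combines into a factor 2):
d^2θ/dλ^2 - (sin(2*θ)/2) (dφ/dλ)^2 = 0
d^2φ/dλ^2 + (2/tan(θ)) (dθ/dλ)(dφ/dλ) = 0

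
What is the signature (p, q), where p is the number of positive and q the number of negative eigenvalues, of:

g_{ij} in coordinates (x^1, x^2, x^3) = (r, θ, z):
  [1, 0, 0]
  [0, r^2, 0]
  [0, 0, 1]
The metric is diagonal, so its eigenvalues are the diagonal entries: 1, r^2, 1 (at a generic point, where coordinate-dependent entries are positive).
3 positive, 0 negative.
(3, 0) - Riemannian (positive definite)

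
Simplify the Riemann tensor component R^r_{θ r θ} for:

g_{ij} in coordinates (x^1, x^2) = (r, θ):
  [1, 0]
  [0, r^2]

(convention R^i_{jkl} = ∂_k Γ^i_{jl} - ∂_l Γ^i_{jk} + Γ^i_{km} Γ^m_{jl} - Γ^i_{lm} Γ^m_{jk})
Non-zero Christoffel symbols (Γ^k_{ij} = Γ^k_{ji}):
Γ^r_{θ θ} = -r
Γ^θ_{r θ} = 1/r
R^r_{θ r θ} = ∂_r Γ^r_{θ θ} - ∂_θ Γ^r_{θ r} + Γ^r_{r m} Γ^m_{θ θ} - Γ^r_{θ m} Γ^m_{θ r}
  = (-1) - (0) + (0) - (-1) = 0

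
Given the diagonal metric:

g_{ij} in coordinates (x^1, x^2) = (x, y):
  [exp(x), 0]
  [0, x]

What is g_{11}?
With x^1 = x, x^2 = y, g_{11} = g_{xx} is the row-1, column-1 entry of the matrix.
g_{11} = exp(x)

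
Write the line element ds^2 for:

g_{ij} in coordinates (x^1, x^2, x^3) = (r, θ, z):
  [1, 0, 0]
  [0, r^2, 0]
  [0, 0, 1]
ds^2 = g_{ij} dx^i dx^j; only the non-zero components contribute.
ds^2 = dr^2 + r^2 dθ^2 + dz^2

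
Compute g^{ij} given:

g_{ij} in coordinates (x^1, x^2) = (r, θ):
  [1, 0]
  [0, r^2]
The metric is diagonal, so g^{ij} is diagonal with entries 1/g_{ii}: diag(1, 1/(r^2)).
g^{ij}:
  [1, 0]
  [0, 1/r^2]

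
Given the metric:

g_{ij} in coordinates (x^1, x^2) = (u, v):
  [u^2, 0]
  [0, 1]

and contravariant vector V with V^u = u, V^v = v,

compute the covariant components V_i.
V_i = g_{ij} V^j:
V_u = (u^2)(u) + (0)(v) = u^3
V_v = (0)(u) + (1)(v) = v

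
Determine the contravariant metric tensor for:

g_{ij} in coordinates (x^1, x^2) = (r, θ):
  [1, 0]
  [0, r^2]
The metric is diagonal, so g^{ij} is diagonal with entries 1/g_{ii}: diag(1, 1/(r^2)).
g^{ij}:
  [1, 0]
  [0, 1/r^2]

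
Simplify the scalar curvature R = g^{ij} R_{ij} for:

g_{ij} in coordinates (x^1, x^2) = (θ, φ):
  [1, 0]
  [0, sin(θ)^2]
Non-zero Christoffel symbols (Γ^k_{ij} = Γ^k_{ji}):
Γ^θ_{φ φ} = -sin(2*θ)/2
Γ^φ_{θ φ} = 1/tan(θ)
Ricci tensor (R_{ij} = R^k_{ikj}): R_{θθ} = 1, R_{θφ} = 0, R_{φφ} = sin(θ)^2
Inverse metric: g^{θθ} = 1, g^{φφ} = 1/sin(θ)^2
R = g^{ij} R_{ij} = (1)(1) + (1/sin(θ)^2)(sin(θ)^2) = 2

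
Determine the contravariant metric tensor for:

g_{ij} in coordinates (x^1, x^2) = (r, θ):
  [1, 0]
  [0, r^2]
The metric is diagonal, so g^{ij} is diagonal with entries 1/g_{ii}: diag(1, 1/(r^2)).
g^{ij}:
  [1, 0]
  [0, 1/r^2]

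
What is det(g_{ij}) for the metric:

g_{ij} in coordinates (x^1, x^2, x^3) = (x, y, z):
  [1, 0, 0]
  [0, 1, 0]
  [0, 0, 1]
Diagonal metric: det(g) = g_{11}·g_{22}·g_{33}
= (1)·(1)·(1)
det(g) = 1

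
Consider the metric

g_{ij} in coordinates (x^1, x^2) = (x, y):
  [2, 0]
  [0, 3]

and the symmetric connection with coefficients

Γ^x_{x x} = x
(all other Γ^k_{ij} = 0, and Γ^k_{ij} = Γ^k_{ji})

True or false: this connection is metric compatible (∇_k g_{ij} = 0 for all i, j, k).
Using ∇_k g_{ij} = ∂_k g_{ij} - Γ^m_{ki} g_{mj} - Γ^m_{kj} g_{im}:
∇_x g_{xx} = (0) - (2*x) - (2*x) = -4*x ≠ 0
So the connection is not metric compatible (it is not the Levi-Civita connection).
False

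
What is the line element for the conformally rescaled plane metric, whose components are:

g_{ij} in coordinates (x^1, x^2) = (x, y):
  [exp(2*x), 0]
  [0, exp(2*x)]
ds^2 = g_{ij} dx^i dx^j; only the non-zero components contribute.
ds^2 = exp(2*x) dx^2 + exp(2*x) dy^2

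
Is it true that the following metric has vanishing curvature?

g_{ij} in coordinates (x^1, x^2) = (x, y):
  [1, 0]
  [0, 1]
All metric components are constant, so every Christoffel symbol vanishes and R^i_{jkl} = 0.
Yes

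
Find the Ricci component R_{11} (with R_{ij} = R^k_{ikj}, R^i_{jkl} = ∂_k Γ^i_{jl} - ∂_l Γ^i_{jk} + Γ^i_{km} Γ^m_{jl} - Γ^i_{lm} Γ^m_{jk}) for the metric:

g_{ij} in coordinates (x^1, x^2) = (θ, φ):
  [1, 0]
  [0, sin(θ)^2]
Non-zero Christoffel symbols (Γ^k_{ij} = Γ^k_{ji}):
Γ^θ_{φ φ} = -sin(2*θ)/2
Γ^φ_{θ φ} = 1/tan(θ)
R^θ_{θ θ θ} = 0 (a repeated index in an antisymmetric pair)
R^φ_{θ φ θ} = ∂_φ Γ^φ_{θ θ} - ∂_θ Γ^φ_{θ φ} + Γ^φ_{φ m} Γ^m_{θ θ} - Γ^φ_{θ m} Γ^m_{θ φ}
  = (0) - (-1/sin(θ)^2) + (0) - (1/tan(θ)^2) = 1
R_{θθ} = R^θ_{θ θ θ} + R^φ_{θ φ θ} = (0) + (1) = 1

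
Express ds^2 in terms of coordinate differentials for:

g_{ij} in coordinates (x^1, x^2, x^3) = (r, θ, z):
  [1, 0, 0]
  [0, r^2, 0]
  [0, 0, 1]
ds^2 = g_{ij} dx^i dx^j; only the non-zero components contribute.
ds^2 = dr^2 + r^2 dθ^2 + dz^2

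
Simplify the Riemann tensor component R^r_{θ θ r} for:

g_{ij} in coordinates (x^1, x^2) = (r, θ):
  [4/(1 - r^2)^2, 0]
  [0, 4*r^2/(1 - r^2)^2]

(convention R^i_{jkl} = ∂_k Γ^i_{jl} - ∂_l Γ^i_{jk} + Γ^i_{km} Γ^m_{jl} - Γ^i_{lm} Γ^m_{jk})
Non-zero Christoffel symbols (Γ^k_{ij} = Γ^k_{ji}):
Γ^r_{r r} = 2*r/(1 - r^2)
Γ^r_{θ θ} = (r^3 + r)/(r^2 - 1)
Γ^θ_{r θ} = (-r^2 - 1)/(r^3 - r)
R^r_{θ θ r} = ∂_θ Γ^r_{θ r} - ∂_r Γ^r_{θ θ} + Γ^r_{θ m} Γ^m_{θ r} - Γ^r_{r m} Γ^m_{θ θ}
  = (0) - ((r^4 - 4*r^2 - 1)/(r^2 - 1)^2) + (-(r^2 + 1)^2/(r^2 - 1)^2) - (-2*r^2*(r^2 + 1)/(r^2 - 1)^2) = 4*r^2/(r^2 - 1)^2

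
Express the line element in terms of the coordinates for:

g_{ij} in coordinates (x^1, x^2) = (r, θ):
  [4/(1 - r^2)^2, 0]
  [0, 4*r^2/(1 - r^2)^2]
ds^2 = g_{ij} dx^i dx^j; only the non-zero components contribute.
ds^2 = (4/(1 - r^2)^2) dr^2 + (4*r^2/(1 - r^2)^2) dθ^2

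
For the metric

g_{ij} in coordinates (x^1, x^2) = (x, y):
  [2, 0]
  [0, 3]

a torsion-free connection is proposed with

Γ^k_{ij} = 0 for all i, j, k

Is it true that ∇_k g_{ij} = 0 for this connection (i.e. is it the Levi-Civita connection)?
Using ∇_k g_{ij} = ∂_k g_{ij} - Γ^m_{ki} g_{mj} - Γ^m_{kj} g_{im}:
e.g. ∇_y g_{xx} = (0) - (0) - (0) = 0
Every component ∇_k g_{ij} vanishes: the connection is metric compatible.
Yes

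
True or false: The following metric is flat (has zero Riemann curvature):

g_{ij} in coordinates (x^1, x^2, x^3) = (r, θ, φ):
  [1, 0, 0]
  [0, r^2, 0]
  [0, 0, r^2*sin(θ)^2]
Non-zero Christoffel symbols:
Γ^r_{θ θ} = -r
Γ^r_{φ φ} = -r*sin(θ)^2
Γ^θ_{r θ} = 1/r
Γ^θ_{φ φ} = -sin(2*θ)/2
Γ^φ_{r φ} = 1/r
Γ^φ_{θ φ} = 1/tan(θ)
Ricci tensor: R_{rr} = 0, R_{rθ} = 0, R_{rφ} = 0, R_{θθ} = 0, R_{θφ} = 0, R_{φφ} = 0
All R_{ij} vanish; in 3 dimensions the Riemann tensor is fully determined by the Ricci tensor, so R^i_{jkl} = 0: the metric is flat (curvilinear coordinates on flat space).
True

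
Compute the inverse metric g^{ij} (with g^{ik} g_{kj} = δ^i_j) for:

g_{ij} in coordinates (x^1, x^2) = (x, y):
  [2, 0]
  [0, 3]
The metric is diagonal, so g^{ij} is diagonal with entries 1/g_{ii}: diag(1/2, 1/3).
g^{ij}:
  [1/2, 0]
  [0, 1/3]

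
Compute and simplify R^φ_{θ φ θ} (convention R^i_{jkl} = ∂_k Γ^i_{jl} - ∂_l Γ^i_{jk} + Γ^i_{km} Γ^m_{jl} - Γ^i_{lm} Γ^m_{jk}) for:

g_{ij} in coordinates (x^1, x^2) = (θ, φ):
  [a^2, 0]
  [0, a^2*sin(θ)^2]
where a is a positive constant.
Non-zero Christoffel symbols (Γ^k_{ij} = Γ^k_{ji}):
Γ^θ_{φ φ} = -sin(2*θ)/2
Γ^φ_{θ φ} = 1/tan(θ)
R^φ_{θ φ θ} = ∂_φ Γ^φ_{θ θ} - ∂_θ Γ^φ_{θ φ} + Γ^φ_{φ m} Γ^m_{θ θ} - Γ^φ_{θ m} Γ^m_{θ φ}
  = (0) - (-1/sin(θ)^2) + (0) - (1/tan(θ)^2) = 1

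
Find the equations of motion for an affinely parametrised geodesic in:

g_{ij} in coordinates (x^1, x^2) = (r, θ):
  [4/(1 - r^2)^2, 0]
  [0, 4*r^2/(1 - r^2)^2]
Geodesic equation: d^2x^k/dλ^2 + Γ^k_{ij} (dx^i/dλ)(dx^j/dλ) = 0.
Non-zero Christoffel symbols:
Γ^r_{r r} = 2*r/(1 - r^2)
Γ^r_{θ θ} = (r^3 + r)/(r^2 - 1)
Γ^θ_{r θ} = (-r^2 - 1)/(r^3 - r)
Substituting (the symmetric pair Γ^k_{ij}, Γ^k_{ji} combines into a factor 2):
d^2r/dλ^2 + (2*r/(1 - r^2)) (dr/dλ)^2 + ((r^3 + r)/(r^2 - 1)) (dθ/dλ)^2 = 0
d^2θ/dλ^2 + ((-2*r^2 - 2)/(r^3 - r)) (dr/dλ)(dθ/dλ) = 0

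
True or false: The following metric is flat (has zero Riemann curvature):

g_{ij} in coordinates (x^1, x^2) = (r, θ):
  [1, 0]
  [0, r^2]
Non-zero Christoffel symbols:
Γ^r_{θ θ} = -r
Γ^θ_{r θ} = 1/r
Ricci tensor: R_{rr} = 0, R_{rθ} = 0, R_{θθ} = 0
All R_{ij} vanish; in 2 dimensions the Riemann tensor is fully determined by the Ricci tensor, so R^i_{jkl} = 0: the metric is flat (curvilinear coordinates on flat space).
True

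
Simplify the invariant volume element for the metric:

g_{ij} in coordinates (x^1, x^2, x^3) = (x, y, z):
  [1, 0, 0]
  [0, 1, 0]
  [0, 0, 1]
det(g) = 1
√|det(g)| = 1
Volume element: dV = 1 dx dy dz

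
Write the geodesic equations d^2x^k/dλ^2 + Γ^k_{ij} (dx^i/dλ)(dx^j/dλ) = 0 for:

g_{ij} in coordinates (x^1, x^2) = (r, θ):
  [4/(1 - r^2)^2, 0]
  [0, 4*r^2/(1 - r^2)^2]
Geodesic equation: d^2x^k/dλ^2 + Γ^k_{ij} (dx^i/dλ)(dx^j/dλ) = 0.
Non-zero Christoffel symbols:
Γ^r_{r r} = 2*r/(1 - r^2)
Γ^r_{θ θ} = (r^3 + r)/(r^2 - 1)
Γ^θ_{r θ} = (-r^2 - 1)/(r^3 - r)
Substituting (the symmetric pair Γ^k_{ij}, Γ^k_{ji} combines into a factor 2):
d^2r/dλ^2 + (2*r/(1 - r^2)) (dr/dλ)^2 + ((r^3 + r)/(r^2 - 1)) (dθ/dλ)^2 = 0
d^2θ/dλ^2 + ((-2*r^2 - 2)/(r^3 - r)) (dr/dλ)(dθ/dλ) = 0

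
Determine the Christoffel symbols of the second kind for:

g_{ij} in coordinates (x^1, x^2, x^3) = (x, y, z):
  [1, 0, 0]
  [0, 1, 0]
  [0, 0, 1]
Using Γ^k_{ij} = (1/2) g^{km} (∂_i g_{mj} + ∂_j g_{mi} - ∂_m g_{ij}); the metric is diagonal, so only the m = k term contributes.
Every metric component is constant, so all ∂_m g_{ij} = 0 and every Christoffel symbol vanishes.
All Christoffel symbols are zero.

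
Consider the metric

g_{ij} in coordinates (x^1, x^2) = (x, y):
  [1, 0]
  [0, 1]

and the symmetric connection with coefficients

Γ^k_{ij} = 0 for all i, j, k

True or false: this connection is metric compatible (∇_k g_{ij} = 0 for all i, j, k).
Using ∇_k g_{ij} = ∂_k g_{ij} - Γ^m_{ki} g_{mj} - Γ^m_{kj} g_{im}:
e.g. ∇_y g_{yy} = (0) - (0) - (0) = 0
Every component ∇_k g_{ij} vanishes: the connection is metric compatible.
True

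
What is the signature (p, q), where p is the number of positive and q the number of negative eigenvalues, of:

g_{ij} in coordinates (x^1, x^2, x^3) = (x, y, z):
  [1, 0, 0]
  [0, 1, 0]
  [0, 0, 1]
The metric is diagonal, so its eigenvalues are the diagonal entries: 1, 1, 1 (at a generic point, where coordinate-dependent entries are positive).
3 positive, 0 negative.
(3, 0) - Riemannian (positive definite)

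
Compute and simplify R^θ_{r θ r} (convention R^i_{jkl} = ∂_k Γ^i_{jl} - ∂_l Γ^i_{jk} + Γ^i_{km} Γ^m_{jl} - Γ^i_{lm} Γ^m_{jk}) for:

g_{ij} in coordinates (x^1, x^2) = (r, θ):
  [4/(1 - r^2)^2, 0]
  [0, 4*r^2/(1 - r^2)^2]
Non-zero Christoffel symbols (Γ^k_{ij} = Γ^k_{ji}):
Γ^r_{r r} = 2*r/(1 - r^2)
Γ^r_{θ θ} = (r^3 + r)/(r^2 - 1)
Γ^θ_{r θ} = (-r^2 - 1)/(r^3 - r)
R^θ_{r θ r} = ∂_θ Γ^θ_{r r} - ∂_r Γ^θ_{r θ} + Γ^θ_{θ m} Γ^m_{r r} - Γ^θ_{r m} Γ^m_{r θ}
  = (0) - ((r^4 + 4*r^2 - 1)/(r^3 - r)^2) + (2*(r^2 + 1)/(r^2 - 1)^2) - ((r^2 + 1)^2/(r^3 - r)^2) = -4/(r^2 - 1)^2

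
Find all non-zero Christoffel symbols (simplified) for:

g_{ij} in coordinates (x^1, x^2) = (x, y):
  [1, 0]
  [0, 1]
Using Γ^k_{ij} = (1/2) g^{km} (∂_i g_{mj} + ∂_j g_{mi} - ∂_m g_{ij}); the metric is diagonal, so only the m = k term contributes.
Every metric component is constant, so all ∂_m g_{ij} = 0 and every Christoffel symbol vanishes.
All Christoffel symbols are zero.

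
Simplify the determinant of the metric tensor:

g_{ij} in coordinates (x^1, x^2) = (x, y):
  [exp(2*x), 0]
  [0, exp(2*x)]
For a 2×2 metric: det(g) = g_{11}·g_{22} - g_{12}·g_{21}
= (exp(2*x))·(exp(2*x)) - (0)·(0)
= exp(4*x) - 0
det(g) = exp(4*x)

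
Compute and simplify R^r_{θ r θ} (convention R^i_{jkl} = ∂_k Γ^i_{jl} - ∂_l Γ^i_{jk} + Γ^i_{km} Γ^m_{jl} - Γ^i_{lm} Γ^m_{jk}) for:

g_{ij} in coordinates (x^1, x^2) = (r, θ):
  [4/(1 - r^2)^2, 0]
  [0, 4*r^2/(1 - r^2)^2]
Non-zero Christoffel symbols (Γ^k_{ij} = Γ^k_{ji}):
Γ^r_{r r} = 2*r/(1 - r^2)
Γ^r_{θ θ} = (r^3 + r)/(r^2 - 1)
Γ^θ_{r θ} = (-r^2 - 1)/(r^3 - r)
R^r_{θ r θ} = ∂_r Γ^r_{θ θ} - ∂_θ Γ^r_{θ r} + Γ^r_{r m} Γ^m_{θ θ} - Γ^r_{θ m} Γ^m_{θ r}
  = ((r^4 - 4*r^2 - 1)/(r^2 - 1)^2) - (0) + (-2*r^2*(r^2 + 1)/(r^2 - 1)^2) - (-(r^2 + 1)^2/(r^2 - 1)^2) = -4*r^2/(r^2 - 1)^2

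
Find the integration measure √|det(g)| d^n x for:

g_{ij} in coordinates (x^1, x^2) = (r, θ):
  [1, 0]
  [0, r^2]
det(g) = r^2
√|det(g)| = r
Volume element: dV = r dr dθ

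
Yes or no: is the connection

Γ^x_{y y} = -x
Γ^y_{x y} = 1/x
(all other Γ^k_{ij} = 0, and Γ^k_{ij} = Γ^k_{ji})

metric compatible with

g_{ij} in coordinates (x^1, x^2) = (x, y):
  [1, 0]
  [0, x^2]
Using ∇_k g_{ij} = ∂_k g_{ij} - Γ^m_{ki} g_{mj} - Γ^m_{kj} g_{im}:
e.g. ∇_x g_{yy} = (2*x) - (x) - (x) = 0
Every component ∇_k g_{ij} vanishes: the connection is metric compatible.
Yes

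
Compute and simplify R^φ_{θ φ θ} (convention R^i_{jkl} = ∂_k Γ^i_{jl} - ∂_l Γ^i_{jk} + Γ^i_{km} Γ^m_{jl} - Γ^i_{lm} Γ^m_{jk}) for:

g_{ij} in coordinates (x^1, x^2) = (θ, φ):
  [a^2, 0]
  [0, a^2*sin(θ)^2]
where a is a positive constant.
Non-zero Christoffel symbols (Γ^k_{ij} = Γ^k_{ji}):
Γ^θ_{φ φ} = -sin(2*θ)/2
Γ^φ_{θ φ} = 1/tan(θ)
R^φ_{θ φ θ} = ∂_φ Γ^φ_{θ θ} - ∂_θ Γ^φ_{θ φ} + Γ^φ_{φ m} Γ^m_{θ θ} - Γ^φ_{θ m} Γ^m_{θ φ}
  = (0) - (-1/sin(θ)^2) + (0) - (1/tan(θ)^2) = 1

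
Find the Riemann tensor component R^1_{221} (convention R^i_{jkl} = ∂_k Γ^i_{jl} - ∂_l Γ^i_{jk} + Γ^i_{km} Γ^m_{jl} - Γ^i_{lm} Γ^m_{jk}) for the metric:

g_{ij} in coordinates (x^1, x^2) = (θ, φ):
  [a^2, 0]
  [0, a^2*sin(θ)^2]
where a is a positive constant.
Non-zero Christoffel symbols (Γ^k_{ij} = Γ^k_{ji}):
Γ^θ_{φ φ} = -sin(2*θ)/2
Γ^φ_{θ φ} = 1/tan(θ)
R^θ_{φ φ θ} = ∂_φ Γ^θ_{φ θ} - ∂_θ Γ^θ_{φ φ} + Γ^θ_{φ m} Γ^m_{φ θ} - Γ^θ_{θ m} Γ^m_{φ φ}
  = (0) - (-cos(2*θ)) + (-cos(θ)^2) - (0) = -sin(θ)^2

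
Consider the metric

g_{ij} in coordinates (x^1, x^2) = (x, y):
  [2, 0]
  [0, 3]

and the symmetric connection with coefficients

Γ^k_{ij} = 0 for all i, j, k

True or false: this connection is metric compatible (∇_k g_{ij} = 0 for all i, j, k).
Using ∇_k g_{ij} = ∂_k g_{ij} - Γ^m_{ki} g_{mj} - Γ^m_{kj} g_{im}:
e.g. ∇_x g_{xy} = (0) - (0) - (0) = 0
Every component ∇_k g_{ij} vanishes: the connection is metric compatible.
True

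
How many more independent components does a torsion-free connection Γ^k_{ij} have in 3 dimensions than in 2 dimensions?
Independent components in n dimensions: n × n(n+1)/2 = n^2(n+1)/2.
3D: 3 × 6 = 18
2D: 2 × 3 = 6
Difference = 18 - 6 = 12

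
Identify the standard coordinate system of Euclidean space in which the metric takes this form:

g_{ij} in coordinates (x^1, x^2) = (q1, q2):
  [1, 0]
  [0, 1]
All components are constant and the metric is the identity, i.e. orthonormal rectilinear coordinates.
Cartesian (2D) coordinates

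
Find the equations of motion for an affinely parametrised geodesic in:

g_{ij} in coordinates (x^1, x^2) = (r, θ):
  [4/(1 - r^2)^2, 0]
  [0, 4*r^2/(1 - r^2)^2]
Geodesic equation: d^2x^k/dλ^2 + Γ^k_{ij} (dx^i/dλ)(dx^j/dλ) = 0.
Non-zero Christoffel symbols:
Γ^r_{r r} = 2*r/(1 - r^2)
Γ^r_{θ θ} = (r^3 + r)/(r^2 - 1)
Γ^θ_{r θ} = (-r^2 - 1)/(r^3 - r)
Substituting (the symmetric pair Γ^k_{ij}, Γ^k_{ji} combines into a factor 2):
d^2r/dλ^2 + (2*r/(1 - r^2)) (dr/dλ)^2 + ((r^3 + r)/(r^2 - 1)) (dθ/dλ)^2 = 0
d^2θ/dλ^2 + ((-2*r^2 - 2)/(r^3 - r)) (dr/dλ)(dθ/dλ) = 0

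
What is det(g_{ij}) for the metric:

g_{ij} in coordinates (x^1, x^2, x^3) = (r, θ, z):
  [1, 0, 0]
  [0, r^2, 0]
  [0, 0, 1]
Diagonal metric: det(g) = g_{11}·g_{22}·g_{33}
= (1)·(r^2)·(1)
det(g) = r^2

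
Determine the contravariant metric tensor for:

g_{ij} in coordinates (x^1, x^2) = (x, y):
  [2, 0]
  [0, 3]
The metric is diagonal, so g^{ij} is diagonal with entries 1/g_{ii}: diag(1/2, 1/3).
g^{ij}:
  [1/2, 0]
  [0, 1/3]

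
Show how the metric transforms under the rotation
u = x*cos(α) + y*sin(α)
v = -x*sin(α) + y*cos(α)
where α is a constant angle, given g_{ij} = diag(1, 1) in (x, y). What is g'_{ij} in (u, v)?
Invert the transformation: x = u*cos(α) - v*sin(α), y = u*sin(α) + v*cos(α)
g'_{ij} = (∂x^k/∂x'^i)(∂x^l/∂x'^j) g_{kl}; with g_{kl} = δ_{kl} this is Σ_k (∂x^k/∂x'^i)(∂x^k/∂x'^j).
Jacobian: ∂x/∂u = cos(α), ∂x/∂v = -sin(α), ∂y/∂u = sin(α), ∂y/∂v = cos(α)
g'_{uu} = (cos(α))(cos(α)) + (sin(α))(sin(α)) = 1
g'_{uv} = (cos(α))(-sin(α)) + (sin(α))(cos(α)) = 0
g'_{vv} = (-sin(α))(-sin(α)) + (cos(α))(cos(α)) = 1
g'_{ij} = diag(1, 1)
The Euclidean metric is invariant under rotations.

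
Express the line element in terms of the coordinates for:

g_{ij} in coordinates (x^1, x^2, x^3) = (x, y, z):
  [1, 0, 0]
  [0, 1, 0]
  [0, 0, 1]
ds^2 = g_{ij} dx^i dx^j; only the non-zero components contribute.
ds^2 = dx^2 + dy^2 + dz^2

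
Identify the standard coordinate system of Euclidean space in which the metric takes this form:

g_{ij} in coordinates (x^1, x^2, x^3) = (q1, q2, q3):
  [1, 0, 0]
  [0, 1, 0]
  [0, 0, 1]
All components are constant and the metric is the identity, i.e. orthonormal rectilinear coordinates.
Cartesian (3D) coordinates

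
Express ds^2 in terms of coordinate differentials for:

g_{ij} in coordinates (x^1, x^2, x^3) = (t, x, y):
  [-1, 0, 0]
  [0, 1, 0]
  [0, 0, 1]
ds^2 = g_{ij} dx^i dx^j; only the non-zero components contribute.
ds^2 = -dt^2 + dx^2 + dy^2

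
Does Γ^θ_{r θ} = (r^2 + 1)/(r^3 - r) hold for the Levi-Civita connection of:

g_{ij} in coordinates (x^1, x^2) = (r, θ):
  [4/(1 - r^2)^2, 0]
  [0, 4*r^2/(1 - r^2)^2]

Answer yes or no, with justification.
Γ^θ_{r θ} = (1/2) g^{θθ} (∂_r g_{θθ} + ∂_θ g_{θr} - ∂_θ g_{rθ}) = (1/2)((1 - r^2)^2/(4*r^2))((-8*(r^3 + r)/(r^2 - 1)^3) + (0) - (0)) = (-r^2 - 1)/(r^3 - r)
This differs from the proposed value (r^2 + 1)/(r^3 - r).
No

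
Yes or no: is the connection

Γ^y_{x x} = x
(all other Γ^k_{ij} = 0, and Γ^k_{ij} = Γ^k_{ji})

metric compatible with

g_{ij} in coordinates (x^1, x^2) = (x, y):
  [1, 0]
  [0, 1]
Using ∇_k g_{ij} = ∂_k g_{ij} - Γ^m_{ki} g_{mj} - Γ^m_{kj} g_{im}:
∇_x g_{xy} = (0) - (x) - (0) = -x ≠ 0
So the connection is not metric compatible (it is not the Levi-Civita connection).
No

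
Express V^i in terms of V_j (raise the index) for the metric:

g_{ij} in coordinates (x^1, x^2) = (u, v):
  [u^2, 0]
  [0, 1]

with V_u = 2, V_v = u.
Inverse metric (diagonal): g^{uu} = 1/u^2, g^{vv} = 1
V^i = g^{ij} V_j:
V^u = (1/u^2)(2) + (0)(u) = 2/u^2
V^v = (0)(2) + (1)(u) = u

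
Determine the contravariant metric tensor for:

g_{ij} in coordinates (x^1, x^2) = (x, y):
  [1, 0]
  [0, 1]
The metric is diagonal, so g^{ij} is diagonal with entries 1/g_{ii}: diag(1, 1).
g^{ij}:
  [1, 0]
  [0, 1]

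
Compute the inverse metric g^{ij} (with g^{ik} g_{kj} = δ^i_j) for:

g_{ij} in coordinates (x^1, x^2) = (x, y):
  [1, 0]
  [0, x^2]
The metric is diagonal, so g^{ij} is diagonal with entries 1/g_{ii}: diag(1, 1/(x^2)).
g^{ij}:
  [1, 0]
  [0, 1/x^2]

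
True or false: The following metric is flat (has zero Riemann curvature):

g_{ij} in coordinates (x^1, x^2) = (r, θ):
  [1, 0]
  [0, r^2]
Non-zero Christoffel symbols:
Γ^r_{θ θ} = -r
Γ^θ_{r θ} = 1/r
Ricci tensor: R_{rr} = 0, R_{rθ} = 0, R_{θθ} = 0
All R_{ij} vanish; in 2 dimensions the Riemann tensor is fully determined by the Ricci tensor, so R^i_{jkl} = 0: the metric is flat (curvilinear coordinates on flat space).
True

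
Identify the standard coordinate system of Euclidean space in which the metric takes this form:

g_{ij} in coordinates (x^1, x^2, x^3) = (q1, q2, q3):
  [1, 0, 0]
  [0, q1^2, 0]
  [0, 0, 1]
The line element ds^2 = dq1^2 + q1^2 dq2^2 + dq3^2 is dr^2 + r^2 dθ^2 + dz^2 with q1 = r, q2 = θ, q3 = z.
cylindrical coordinates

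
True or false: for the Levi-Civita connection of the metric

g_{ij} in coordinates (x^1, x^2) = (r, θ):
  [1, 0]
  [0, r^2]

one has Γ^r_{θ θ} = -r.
Γ^r_{θ θ} = (1/2) g^{rr} (∂_θ g_{rθ} + ∂_θ g_{rθ} - ∂_r g_{θθ}) = (1/2)(1)((0) + (0) - (2*r)) = -r
This equals the proposed value -r.
True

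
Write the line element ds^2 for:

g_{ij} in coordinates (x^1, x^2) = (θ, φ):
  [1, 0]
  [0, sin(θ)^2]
ds^2 = g_{ij} dx^i dx^j; only the non-zero components contribute.
ds^2 = dθ^2 + sin(θ)^2 dφ^2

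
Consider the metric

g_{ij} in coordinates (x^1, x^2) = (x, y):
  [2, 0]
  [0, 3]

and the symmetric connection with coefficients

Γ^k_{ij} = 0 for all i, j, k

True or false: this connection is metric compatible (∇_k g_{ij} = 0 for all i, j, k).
Using ∇_k g_{ij} = ∂_k g_{ij} - Γ^m_{ki} g_{mj} - Γ^m_{kj} g_{im}:
e.g. ∇_x g_{xx} = (0) - (0) - (0) = 0
Every component ∇_k g_{ij} vanishes: the connection is metric compatible.
True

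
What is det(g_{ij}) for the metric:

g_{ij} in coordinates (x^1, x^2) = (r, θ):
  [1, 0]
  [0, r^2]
For a 2×2 metric: det(g) = g_{11}·g_{22} - g_{12}·g_{21}
= (1)·(r^2) - (0)·(0)
= r^2 - 0
det(g) = r^2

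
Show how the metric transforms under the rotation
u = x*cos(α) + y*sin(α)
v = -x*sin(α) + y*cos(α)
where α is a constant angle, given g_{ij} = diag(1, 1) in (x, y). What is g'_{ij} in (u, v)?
Invert the transformation: x = u*cos(α) - v*sin(α), y = u*sin(α) + v*cos(α)
g'_{ij} = (∂x^k/∂x'^i)(∂x^l/∂x'^j) g_{kl}; with g_{kl} = δ_{kl} this is Σ_k (∂x^k/∂x'^i)(∂x^k/∂x'^j).
Jacobian: ∂x/∂u = cos(α), ∂x/∂v = -sin(α), ∂y/∂u = sin(α), ∂y/∂v = cos(α)
g'_{uu} = (cos(α))(cos(α)) + (sin(α))(sin(α)) = 1
g'_{uv} = (cos(α))(-sin(α)) + (sin(α))(cos(α)) = 0
g'_{vv} = (-sin(α))(-sin(α)) + (cos(α))(cos(α)) = 1
g'_{ij} = diag(1, 1)
The Euclidean metric is invariant under rotations.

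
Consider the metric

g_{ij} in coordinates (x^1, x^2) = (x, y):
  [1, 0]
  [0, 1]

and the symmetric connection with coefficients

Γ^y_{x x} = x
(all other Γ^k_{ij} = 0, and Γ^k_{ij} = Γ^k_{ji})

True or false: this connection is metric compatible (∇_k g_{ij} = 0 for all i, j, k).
Using ∇_k g_{ij} = ∂_k g_{ij} - Γ^m_{ki} g_{mj} - Γ^m_{kj} g_{im}:
∇_x g_{xy} = (0) - (x) - (0) = -x ≠ 0
So the connection is not metric compatible (it is not the Levi-Civita connection).
False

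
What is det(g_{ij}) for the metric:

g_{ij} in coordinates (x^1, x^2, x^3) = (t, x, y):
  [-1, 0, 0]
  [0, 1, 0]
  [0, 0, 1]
Diagonal metric: det(g) = g_{11}·g_{22}·g_{33}
= (-1)·(1)·(1)
det(g) = -1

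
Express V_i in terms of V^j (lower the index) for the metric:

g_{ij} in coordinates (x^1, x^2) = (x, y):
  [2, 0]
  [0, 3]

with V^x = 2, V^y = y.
V_i = g_{ij} V^j:
V_x = (2)(2) + (0)(y) = 4
V_y = (0)(2) + (3)(y) = 3*y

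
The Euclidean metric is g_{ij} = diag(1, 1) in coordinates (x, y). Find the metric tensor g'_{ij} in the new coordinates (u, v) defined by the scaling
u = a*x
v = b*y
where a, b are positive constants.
Invert the transformation: x = u/a, y = v/b
g'_{ij} = (∂x^k/∂x'^i)(∂x^l/∂x'^j) g_{kl}; with g_{kl} = δ_{kl} this is Σ_k (∂x^k/∂x'^i)(∂x^k/∂x'^j).
Jacobian: ∂x/∂u = 1/a, ∂x/∂v = 0, ∂y/∂u = 0, ∂y/∂v = 1/b
g'_{uu} = (1/a)(1/a) + (0)(0) = 1/a^2
g'_{uv} = (1/a)(0) + (0)(1/b) = 0
g'_{vv} = (0)(0) + (1/b)(1/b) = 1/b^2
g'_{ij} = diag(1/a^2, 1/b^2)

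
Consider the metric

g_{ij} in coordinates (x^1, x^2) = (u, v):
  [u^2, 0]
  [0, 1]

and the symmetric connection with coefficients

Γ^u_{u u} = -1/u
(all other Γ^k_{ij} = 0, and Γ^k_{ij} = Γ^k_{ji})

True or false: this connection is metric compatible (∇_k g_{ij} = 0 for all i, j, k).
Using ∇_k g_{ij} = ∂_k g_{ij} - Γ^m_{ki} g_{mj} - Γ^m_{kj} g_{im}:
∇_u g_{uu} = (2*u) - (-u) - (-u) = 4*u ≠ 0
So the connection is not metric compatible (it is not the Levi-Civita connection).
False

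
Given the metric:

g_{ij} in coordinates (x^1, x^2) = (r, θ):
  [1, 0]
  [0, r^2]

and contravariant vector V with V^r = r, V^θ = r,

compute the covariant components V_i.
V_i = g_{ij} V^j:
V_r = (1)(r) + (0)(r) = r
V_θ = (0)(r) + (r^2)(r) = r^3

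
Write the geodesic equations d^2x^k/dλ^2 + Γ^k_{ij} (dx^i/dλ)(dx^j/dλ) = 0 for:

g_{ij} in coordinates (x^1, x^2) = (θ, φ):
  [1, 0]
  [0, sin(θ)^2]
Geodesic equation: d^2x^k/dλ^2 + Γ^k_{ij} (dx^i/dλ)(dx^j/dλ) = 0.
Non-zero Christoffel symbols:
Γ^θ_{φ φ} = -sin(2*θ)/2
Γ^φ_{θ φ} = 1/tan(θ)
Substituting (the symmetric pair Γ^k_{ij}, Γ^k_{ji} combines into a factor 2):
d^2θ/dλ^2 - (sin(2*θ)/2) (dφ/dλ)^2 = 0
d^2φ/dλ^2 + (2/tan(θ)) (dθ/dλ)(dφ/dλ) = 0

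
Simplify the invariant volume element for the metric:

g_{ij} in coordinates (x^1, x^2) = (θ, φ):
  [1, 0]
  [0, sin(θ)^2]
det(g) = sin(θ)^2
√|det(g)| = sin(θ) (taking 0 < θ < π so that |sin(θ)| = sin(θ))
Volume element: dV = sin(θ) dθ dφ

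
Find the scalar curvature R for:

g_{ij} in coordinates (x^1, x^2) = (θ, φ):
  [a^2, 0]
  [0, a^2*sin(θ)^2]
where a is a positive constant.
Non-zero Christoffel symbols (Γ^k_{ij} = Γ^k_{ji}):
Γ^θ_{φ φ} = -sin(2*θ)/2
Γ^φ_{θ φ} = 1/tan(θ)
Ricci tensor (R_{ij} = R^k_{ikj}): R_{θθ} = 1, R_{θφ} = 0, R_{φφ} = sin(θ)^2
Inverse metric: g^{θθ} = 1/a^2, g^{φφ} = 1/(a^2*sin(θ)^2)
R = g^{ij} R_{ij} = (1/a^2)(1) + (1/(a^2*sin(θ)^2))(sin(θ)^2) = 2/a^2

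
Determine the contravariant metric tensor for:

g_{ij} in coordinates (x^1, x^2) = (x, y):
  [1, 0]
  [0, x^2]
The metric is diagonal, so g^{ij} is diagonal with entries 1/g_{ii}: diag(1, 1/(x^2)).
g^{ij}:
  [1, 0]
  [0, 1/x^2]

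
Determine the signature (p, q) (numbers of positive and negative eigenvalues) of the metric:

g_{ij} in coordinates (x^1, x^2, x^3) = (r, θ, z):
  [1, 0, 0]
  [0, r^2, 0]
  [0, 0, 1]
The metric is diagonal, so its eigenvalues are the diagonal entries: 1, r^2, 1 (at a generic point, where coordinate-dependent entries are positive).
3 positive, 0 negative.
(3, 0) - Riemannian (positive definite)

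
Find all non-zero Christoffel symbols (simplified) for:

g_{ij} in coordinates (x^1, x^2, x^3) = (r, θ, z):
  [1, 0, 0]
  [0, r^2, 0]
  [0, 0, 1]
Using Γ^k_{ij} = (1/2) g^{km} (∂_i g_{mj} + ∂_j g_{mi} - ∂_m g_{ij}); the metric is diagonal, so only the m = k term contributes.
Non-zero symbols (using the symmetry Γ^k_{ij} = Γ^k_{ji}):
Γ^r_{θ θ} = (1/2) g^{rr} (∂_θ g_{rθ} + ∂_θ g_{rθ} - ∂_r g_{θθ}) = (1/2)(1)((0) + (0) - (2*r)) = -r
Γ^θ_{r θ} = (1/2) g^{θθ} (∂_r g_{θθ} + ∂_θ g_{θr} - ∂_θ g_{rθ}) = (1/2)(1/r^2)((2*r) + (0) - (0)) = 1/r
All other Christoffel symbols are zero.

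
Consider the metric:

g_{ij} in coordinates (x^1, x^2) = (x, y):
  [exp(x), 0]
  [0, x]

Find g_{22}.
With x^1 = x, x^2 = y, g_{22} = g_{yy} is the row-2, column-2 entry of the matrix.
g_{22} = x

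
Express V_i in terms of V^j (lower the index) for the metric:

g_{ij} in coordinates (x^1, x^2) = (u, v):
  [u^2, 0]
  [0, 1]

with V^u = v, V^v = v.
V_i = g_{ij} V^j:
V_u = (u^2)(v) + (0)(v) = u^2*v
V_v = (0)(v) + (1)(v) = v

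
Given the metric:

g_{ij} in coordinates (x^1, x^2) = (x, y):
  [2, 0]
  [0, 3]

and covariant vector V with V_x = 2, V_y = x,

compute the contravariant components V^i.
Inverse metric (diagonal): g^{xx} = 1/2, g^{yy} = 1/3
V^i = g^{ij} V_j:
V^x = (1/2)(2) + (0)(x) = 1
V^y = (0)(2) + (1/3)(x) = x/3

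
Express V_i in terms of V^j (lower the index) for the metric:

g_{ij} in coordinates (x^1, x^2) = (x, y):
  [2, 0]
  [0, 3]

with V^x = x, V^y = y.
V_i = g_{ij} V^j:
V_x = (2)(x) + (0)(y) = 2*x
V_y = (0)(x) + (3)(y) = 3*y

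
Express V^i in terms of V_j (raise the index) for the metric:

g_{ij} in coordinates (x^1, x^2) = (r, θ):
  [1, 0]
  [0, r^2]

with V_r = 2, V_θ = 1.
Inverse metric (diagonal): g^{rr} = 1, g^{θθ} = 1/r^2
V^i = g^{ij} V_j:
V^r = (1)(2) + (0)(1) = 2
V^θ = (0)(2) + (1/r^2)(1) = 1/r^2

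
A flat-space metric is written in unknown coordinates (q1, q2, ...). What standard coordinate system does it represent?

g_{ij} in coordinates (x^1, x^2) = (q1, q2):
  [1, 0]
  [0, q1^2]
The line element ds^2 = dq1^2 + q1^2 dq2^2 is dr^2 + r^2 dθ^2 with q1 = r, q2 = θ.
polar coordinates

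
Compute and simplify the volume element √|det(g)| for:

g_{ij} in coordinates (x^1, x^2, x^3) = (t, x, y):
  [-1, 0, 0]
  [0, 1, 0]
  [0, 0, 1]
det(g) = -1
√|det(g)| = 1
Volume element: dV = 1 dt dx dy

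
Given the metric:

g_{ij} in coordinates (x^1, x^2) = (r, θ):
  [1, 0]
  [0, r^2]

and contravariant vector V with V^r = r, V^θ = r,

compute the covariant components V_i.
V_i = g_{ij} V^j:
V_r = (1)(r) + (0)(r) = r
V_θ = (0)(r) + (r^2)(r) = r^3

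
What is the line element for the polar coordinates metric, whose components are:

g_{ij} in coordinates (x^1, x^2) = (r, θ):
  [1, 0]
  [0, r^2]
ds^2 = g_{ij} dx^i dx^j; only the non-zero components contribute.
ds^2 = dr^2 + r^2 dθ^2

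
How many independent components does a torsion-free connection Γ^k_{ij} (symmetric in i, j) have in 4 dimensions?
Γ^k_{ij} has n choices for the upper index and n(n+1)/2 independent symmetric lower index pairs.
Total = 4 × 4×5/2 = 4 × 10 = 40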